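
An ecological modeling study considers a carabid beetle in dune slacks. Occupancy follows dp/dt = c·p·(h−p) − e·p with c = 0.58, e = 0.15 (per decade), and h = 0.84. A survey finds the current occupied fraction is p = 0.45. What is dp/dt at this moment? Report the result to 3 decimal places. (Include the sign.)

0.034

Colonization term: c·p·(h−p) = 0.58×0.45×0.3900 = 0.10179.
Extinction term: e·p = 0.06750.
dp/dt = 0.10179 − 0.06750 = 0.03429.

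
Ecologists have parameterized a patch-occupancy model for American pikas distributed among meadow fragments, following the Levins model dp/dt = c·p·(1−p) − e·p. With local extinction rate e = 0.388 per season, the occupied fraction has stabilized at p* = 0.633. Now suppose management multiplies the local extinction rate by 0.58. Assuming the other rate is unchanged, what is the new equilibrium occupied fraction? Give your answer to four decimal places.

Balance c(1−p*) = e gives c = e/(1 − 0.63300) = 0.388/0.36700 = 1.05722.
New p* = 1 − e/c = 1 − 0.22504/1.05722 = 0.78714.

0.7871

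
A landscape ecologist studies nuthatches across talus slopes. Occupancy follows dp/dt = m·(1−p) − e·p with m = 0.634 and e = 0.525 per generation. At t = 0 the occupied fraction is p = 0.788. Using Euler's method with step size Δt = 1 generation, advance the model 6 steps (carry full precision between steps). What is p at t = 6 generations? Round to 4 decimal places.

Update rule: p ← p + [m·(1−p) − e·p]·Δt with Δt = 1.
step 1: Δp = -0.27929, p = 0.50871
step 2: Δp = +0.04441, p = 0.55312
step 3: Δp = -0.00706, p = 0.54605
step 4: Δp = +0.00112, p = 0.54718
step 5: Δp = -0.00018, p = 0.54700
step 6: Δp = +0.00003, p = 0.54703

0.5470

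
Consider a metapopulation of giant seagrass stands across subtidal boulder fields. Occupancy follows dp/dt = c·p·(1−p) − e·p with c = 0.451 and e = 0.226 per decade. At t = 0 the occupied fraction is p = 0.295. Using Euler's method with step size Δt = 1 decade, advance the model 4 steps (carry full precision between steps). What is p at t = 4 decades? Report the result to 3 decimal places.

Update rule: p ← p + [c·p·(1−p) − e·p]·Δt with Δt = 1.
step 1: Δp = +0.02713, p = 0.32213
step 2: Δp = +0.02568, p = 0.34781
step 3: Δp = +0.02370, p = 0.37151
step 4: Δp = +0.02134, p = 0.39285

0.393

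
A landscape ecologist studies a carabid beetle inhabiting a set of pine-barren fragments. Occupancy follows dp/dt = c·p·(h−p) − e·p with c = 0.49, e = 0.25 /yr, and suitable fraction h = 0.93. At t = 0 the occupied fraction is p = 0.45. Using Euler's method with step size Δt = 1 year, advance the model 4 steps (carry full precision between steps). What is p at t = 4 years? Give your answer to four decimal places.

0.4312

Update rule: p ← p + [c·p·(h−p) − e·p]·Δt with Δt = 1.
p: 0.45000 → 0.44334  (Δp = -0.00666)
p: 0.44334 → 0.43823  (Δp = -0.00511)
p: 0.43823 → 0.43427  (Δp = -0.00396)
p: 0.43427 → 0.43119  (Δp = -0.00308)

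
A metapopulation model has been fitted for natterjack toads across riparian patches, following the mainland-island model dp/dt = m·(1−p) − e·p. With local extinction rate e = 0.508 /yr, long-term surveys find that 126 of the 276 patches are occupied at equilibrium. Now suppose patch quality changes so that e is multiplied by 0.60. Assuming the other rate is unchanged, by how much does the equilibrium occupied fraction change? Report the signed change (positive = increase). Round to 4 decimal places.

0.1268

Observed p* = 126/276 = 0.45652.
Balance m(1−p*) = e·p* gives m = e·p*/(1−p*) = 0.508×0.45652/0.54348 = 0.42672.
New p* = m/(m+e) = 0.42672/(0.42672+0.30480) = 0.58333.
Δp* = 0.58333 − 0.45652 = +0.12681.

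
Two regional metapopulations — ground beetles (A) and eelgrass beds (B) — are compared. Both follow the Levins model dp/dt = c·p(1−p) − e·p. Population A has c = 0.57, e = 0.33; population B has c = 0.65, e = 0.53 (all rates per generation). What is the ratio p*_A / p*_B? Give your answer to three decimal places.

2.281

A: p*_A = 1 − 0.33/0.57 = 0.4211.
B: p*_B = 1 − 0.53/0.65 = 0.1846.
p*_A / p*_B = 0.4211/0.1846 = 2.2807.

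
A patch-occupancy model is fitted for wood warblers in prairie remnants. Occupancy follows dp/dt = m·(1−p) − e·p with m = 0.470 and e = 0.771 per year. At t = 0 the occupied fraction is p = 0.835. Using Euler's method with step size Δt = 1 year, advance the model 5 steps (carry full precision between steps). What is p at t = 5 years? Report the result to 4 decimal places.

0.3784

Update rule: p ← p + [m·(1−p) − e·p]·Δt with Δt = 1.
  1  |  dp/dt·Δt = -0.566235  |  p_1 = 0.268765
  2  |  dp/dt·Δt = +0.136463  |  p_2 = 0.405228
  3  |  dp/dt·Δt = -0.032887  |  p_3 = 0.372340
  4  |  dp/dt·Δt = +0.007926  |  p_4 = 0.380266
  5  |  dp/dt·Δt = -0.001910  |  p_5 = 0.378356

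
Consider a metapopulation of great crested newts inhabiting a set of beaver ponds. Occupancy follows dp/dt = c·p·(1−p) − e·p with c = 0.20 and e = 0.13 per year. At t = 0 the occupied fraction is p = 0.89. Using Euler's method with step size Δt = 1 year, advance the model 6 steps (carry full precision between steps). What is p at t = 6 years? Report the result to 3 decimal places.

Update rule: p ← p + [c·p·(1−p) − e·p]·Δt with Δt = 1.
p: 0.89000 → 0.79388  (Δp = -0.09612)
p: 0.79388 → 0.72340  (Δp = -0.07048)
p: 0.72340 → 0.66938  (Δp = -0.05402)
p: 0.66938 → 0.62662  (Δp = -0.04276)
p: 0.62662 → 0.59195  (Δp = -0.03467)
p: 0.59195 → 0.56331  (Δp = -0.02865)

0.563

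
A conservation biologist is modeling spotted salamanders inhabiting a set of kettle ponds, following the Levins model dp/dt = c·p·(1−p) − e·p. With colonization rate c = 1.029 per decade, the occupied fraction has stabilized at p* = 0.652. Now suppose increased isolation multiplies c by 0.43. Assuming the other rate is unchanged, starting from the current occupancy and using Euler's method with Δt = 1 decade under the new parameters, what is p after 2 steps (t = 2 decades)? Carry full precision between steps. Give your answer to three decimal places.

Balance c(1−p*) = e gives e = 1.029×(1 − 0.65200) = 0.35809.
Starting from p₀ = 0.65200; update p ← p + (dp/dt)·Δt with the new parameters.
step 1: Δp = -0.13308, p = 0.51892
step 2: Δp = -0.07536, p = 0.44356

0.444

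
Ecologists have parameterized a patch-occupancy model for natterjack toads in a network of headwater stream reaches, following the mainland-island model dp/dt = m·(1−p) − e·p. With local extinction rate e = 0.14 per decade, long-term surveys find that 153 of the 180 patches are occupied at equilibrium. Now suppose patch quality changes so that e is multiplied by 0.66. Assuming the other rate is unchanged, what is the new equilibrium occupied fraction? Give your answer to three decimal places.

0.896

Observed p* = 153/180 = 0.85000.
Balance m(1−p*) = e·p* gives m = e·p*/(1−p*) = 0.14×0.85000/0.15000 = 0.79333.
New p* = m/(m+e) = 0.79333/(0.79333+0.09240) = 0.89568.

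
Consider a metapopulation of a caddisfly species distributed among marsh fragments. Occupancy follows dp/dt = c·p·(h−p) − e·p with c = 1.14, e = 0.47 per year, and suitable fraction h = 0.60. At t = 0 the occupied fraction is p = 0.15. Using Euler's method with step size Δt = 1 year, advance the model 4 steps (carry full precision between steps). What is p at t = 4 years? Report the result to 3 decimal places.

Update rule: p ← p + [c·p·(h−p) − e·p]·Δt with Δt = 1.
t = 1: p = 0.15000 + (+0.00645) = 0.15645
t = 2: p = 0.15645 + (+0.00558) = 0.16203
t = 3: p = 0.16203 + (+0.00475) = 0.16677
t = 4: p = 0.16677 + (+0.00398) = 0.17076

0.171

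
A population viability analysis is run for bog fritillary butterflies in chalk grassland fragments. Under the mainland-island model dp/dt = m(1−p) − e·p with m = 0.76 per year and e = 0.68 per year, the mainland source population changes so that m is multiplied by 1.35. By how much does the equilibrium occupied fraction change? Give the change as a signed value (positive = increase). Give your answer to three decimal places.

Before: p* = 0.76/(0.76+0.68) = 0.5278.
After: m = 1.026, e = 0.68; p* = 1.026/1.7060 = 0.6014.
Δp* = 0.6014 − 0.5278 = +0.0736.

0.074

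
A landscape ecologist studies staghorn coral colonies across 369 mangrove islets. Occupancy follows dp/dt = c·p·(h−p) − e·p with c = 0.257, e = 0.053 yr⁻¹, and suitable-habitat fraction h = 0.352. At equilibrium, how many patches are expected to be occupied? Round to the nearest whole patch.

54

p* = h − e/c = 0.352 − 0.2062 = 0.1458.
Expected occupied patches = N × p* = 369 × 0.1458 = 53.79 ≈ 54.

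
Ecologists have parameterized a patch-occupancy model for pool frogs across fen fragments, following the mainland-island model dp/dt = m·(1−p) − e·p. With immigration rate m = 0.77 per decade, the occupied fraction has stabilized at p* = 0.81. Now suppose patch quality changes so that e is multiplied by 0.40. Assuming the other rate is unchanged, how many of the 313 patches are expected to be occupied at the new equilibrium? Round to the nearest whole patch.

Balance m(1−p*) = e·p* gives e = m(1−p*)/p* = 0.77×0.19000/0.81000 = 0.18062.
New p* = m/(m+e) = 0.77000/(0.77000+0.07225) = 0.91422.
Expected occupied = 313 × 0.91422 = 286.15 ≈ 286.

286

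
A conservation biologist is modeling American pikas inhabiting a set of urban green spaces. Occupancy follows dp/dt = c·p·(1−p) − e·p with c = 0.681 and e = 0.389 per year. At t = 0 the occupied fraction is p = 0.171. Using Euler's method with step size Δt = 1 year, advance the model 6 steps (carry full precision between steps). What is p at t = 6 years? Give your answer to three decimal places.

Update rule: p ← p + [c·p·(1−p) − e·p]·Δt with Δt = 1.
step 1: Δp = +0.03002, p = 0.20102
step 2: Δp = +0.03118, p = 0.23220
step 3: Δp = +0.03109, p = 0.26328
step 4: Δp = +0.02967, p = 0.29296
step 5: Δp = +0.02710, p = 0.32005
step 6: Δp = +0.02370, p = 0.34375

0.344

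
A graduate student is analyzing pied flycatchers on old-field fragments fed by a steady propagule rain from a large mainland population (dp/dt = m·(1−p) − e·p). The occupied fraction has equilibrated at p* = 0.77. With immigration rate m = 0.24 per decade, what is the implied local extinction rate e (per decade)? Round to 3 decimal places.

0.072

At equilibrium m(1−p*) = e·p*, so e = m(1−p*)/p*.
e = 0.24 × 0.2300 / 0.77 = 0.0717.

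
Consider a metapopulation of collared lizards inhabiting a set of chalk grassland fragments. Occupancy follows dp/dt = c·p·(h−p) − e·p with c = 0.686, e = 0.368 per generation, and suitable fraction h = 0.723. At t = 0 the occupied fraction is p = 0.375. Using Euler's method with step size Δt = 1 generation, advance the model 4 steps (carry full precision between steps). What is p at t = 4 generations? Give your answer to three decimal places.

Update rule: p ← p + [c·p·(h−p) − e·p]·Δt with Δt = 1.
p: 0.37500 → 0.32652  (Δp = -0.04848)
p: 0.32652 → 0.29517  (Δp = -0.03135)
p: 0.29517 → 0.27318  (Δp = -0.02199)
p: 0.27318 → 0.25695  (Δp = -0.01623)

0.257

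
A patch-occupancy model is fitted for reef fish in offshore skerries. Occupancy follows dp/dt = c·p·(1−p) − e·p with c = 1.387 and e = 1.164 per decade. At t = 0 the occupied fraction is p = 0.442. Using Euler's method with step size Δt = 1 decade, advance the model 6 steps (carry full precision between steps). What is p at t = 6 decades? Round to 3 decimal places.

0.179

Update rule: p ← p + [c·p·(1−p) − e·p]·Δt with Δt = 1.
  1  |  dp/dt·Δt = -0.172404  |  p_1 = 0.269596
  2  |  dp/dt·Δt = -0.040690  |  p_2 = 0.228906
  3  |  dp/dt·Δt = -0.021630  |  p_3 = 0.207276
  4  |  dp/dt·Δt = -0.013368  |  p_4 = 0.193908
  5  |  dp/dt·Δt = -0.008910  |  p_5 = 0.184998
  6  |  dp/dt·Δt = -0.006215  |  p_6 = 0.178784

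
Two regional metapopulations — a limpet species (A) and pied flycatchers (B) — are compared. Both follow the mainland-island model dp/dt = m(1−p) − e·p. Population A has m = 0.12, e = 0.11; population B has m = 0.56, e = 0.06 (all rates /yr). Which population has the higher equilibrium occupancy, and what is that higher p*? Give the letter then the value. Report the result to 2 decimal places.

A: p*_A = m/(m+e) = 0.12/0.2300 = 0.5217.
B: p*_B = 0.56/0.6200 = 0.9032.
B is higher at 0.9032.

B, 0.90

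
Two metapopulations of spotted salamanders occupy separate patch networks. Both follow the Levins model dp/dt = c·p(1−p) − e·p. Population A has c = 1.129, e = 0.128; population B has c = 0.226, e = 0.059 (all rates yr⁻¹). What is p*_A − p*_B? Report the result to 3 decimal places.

0.148

A: p*_A = 1 − 0.128/1.129 = 0.8866.
B: p*_B = 1 − 0.059/0.226 = 0.7389.
p*_A − p*_B = 0.8866 − 0.7389 = 0.1477.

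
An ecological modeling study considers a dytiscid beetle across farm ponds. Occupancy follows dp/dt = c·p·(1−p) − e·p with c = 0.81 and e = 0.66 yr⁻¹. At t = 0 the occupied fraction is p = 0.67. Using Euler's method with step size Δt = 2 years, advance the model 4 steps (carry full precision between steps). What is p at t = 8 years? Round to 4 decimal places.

0.1676

Update rule: p ← p + [c·p·(1−p) − e·p]·Δt with Δt = 2.
step 1: Δp = -0.52622, p = 0.14378
step 2: Δp = +0.00964, p = 0.15343
step 3: Δp = +0.00789, p = 0.16132
step 4: Δp = +0.00624, p = 0.16756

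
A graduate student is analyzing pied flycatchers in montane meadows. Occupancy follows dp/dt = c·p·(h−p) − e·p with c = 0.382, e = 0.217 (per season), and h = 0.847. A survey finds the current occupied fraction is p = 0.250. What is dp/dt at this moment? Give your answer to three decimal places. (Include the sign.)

0.003

Colonization term: c·p·(h−p) = 0.382×0.250×0.5970 = 0.05701.
Extinction term: e·p = 0.05425.
dp/dt = 0.05701 − 0.05425 = 0.00276.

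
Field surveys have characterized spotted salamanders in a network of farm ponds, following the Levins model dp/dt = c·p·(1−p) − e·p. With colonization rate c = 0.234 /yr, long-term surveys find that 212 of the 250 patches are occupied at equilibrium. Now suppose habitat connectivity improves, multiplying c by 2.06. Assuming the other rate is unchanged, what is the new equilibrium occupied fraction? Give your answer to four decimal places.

Observed p* = 212/250 = 0.84800.
Balance c(1−p*) = e gives e = 0.234×(1 − 0.84800) = 0.03557.
New p* = 1 − e/c = 1 − 0.03557/0.48204 = 0.92621.

0.9262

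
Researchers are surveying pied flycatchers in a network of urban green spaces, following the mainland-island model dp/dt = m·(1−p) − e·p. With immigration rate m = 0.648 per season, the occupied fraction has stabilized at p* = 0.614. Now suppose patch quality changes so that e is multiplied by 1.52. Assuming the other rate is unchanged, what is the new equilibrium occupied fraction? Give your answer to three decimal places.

0.511

Balance m(1−p*) = e·p* gives e = m(1−p*)/p* = 0.648×0.38600/0.61400 = 0.40737.
New p* = m/(m+e) = 0.64800/(0.64800+0.61920) = 0.51136.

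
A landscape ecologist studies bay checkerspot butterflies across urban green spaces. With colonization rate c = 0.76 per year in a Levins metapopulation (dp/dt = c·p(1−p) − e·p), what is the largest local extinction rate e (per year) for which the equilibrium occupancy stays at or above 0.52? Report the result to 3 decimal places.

1 − e/c ≥ 0.52 ⇒ e ≤ c(1 − 0.52) = 0.76 × 0.4800.
e_max = 0.3648.

0.365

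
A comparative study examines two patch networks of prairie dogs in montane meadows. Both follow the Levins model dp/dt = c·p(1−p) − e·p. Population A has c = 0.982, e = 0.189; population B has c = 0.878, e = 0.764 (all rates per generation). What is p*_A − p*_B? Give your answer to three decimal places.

A: p*_A = 1 − 0.189/0.982 = 0.8075.
B: p*_B = 1 − 0.764/0.878 = 0.1298.
p*_A − p*_B = 0.8075 − 0.1298 = 0.6777.

0.678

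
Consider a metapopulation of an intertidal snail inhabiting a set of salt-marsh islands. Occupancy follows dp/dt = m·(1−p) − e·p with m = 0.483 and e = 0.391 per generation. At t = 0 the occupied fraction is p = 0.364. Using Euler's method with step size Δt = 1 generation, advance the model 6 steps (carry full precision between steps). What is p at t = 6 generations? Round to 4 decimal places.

0.5526

Update rule: p ← p + [m·(1−p) − e·p]·Δt with Δt = 1.
p: 0.36400 → 0.52886  (Δp = +0.16486)
p: 0.52886 → 0.54964  (Δp = +0.02077)
p: 0.54964 → 0.55225  (Δp = +0.00262)
p: 0.55225 → 0.55258  (Δp = +0.00033)
p: 0.55258 → 0.55263  (Δp = +0.00004)
p: 0.55263 → 0.55263  (Δp = +0.00001)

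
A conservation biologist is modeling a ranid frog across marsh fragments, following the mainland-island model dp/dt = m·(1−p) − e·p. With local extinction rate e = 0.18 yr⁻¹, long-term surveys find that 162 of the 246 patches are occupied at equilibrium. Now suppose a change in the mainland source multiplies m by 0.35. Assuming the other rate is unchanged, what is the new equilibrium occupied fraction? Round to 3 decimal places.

Observed p* = 162/246 = 0.65854.
Balance m(1−p*) = e·p* gives m = e·p*/(1−p*) = 0.18×0.65854/0.34146 = 0.34715.
New p* = m/(m+e) = 0.12150/(0.12150+0.18000) = 0.40299.

0.403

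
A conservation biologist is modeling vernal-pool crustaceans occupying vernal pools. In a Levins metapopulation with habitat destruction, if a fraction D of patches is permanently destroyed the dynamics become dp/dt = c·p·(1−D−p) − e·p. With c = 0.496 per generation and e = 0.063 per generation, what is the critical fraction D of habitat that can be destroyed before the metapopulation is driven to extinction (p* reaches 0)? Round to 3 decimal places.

The nontrivial equilibrium is p* = (1−D) − e/c; extinction occurs when this hits zero.
So D_crit = 1 − e/c = 1 − 0.063/0.496 = 1 − 0.1270 = 0.8730.
Note this equals the original equilibrium occupancy — the Levins extinction-debt result.

0.873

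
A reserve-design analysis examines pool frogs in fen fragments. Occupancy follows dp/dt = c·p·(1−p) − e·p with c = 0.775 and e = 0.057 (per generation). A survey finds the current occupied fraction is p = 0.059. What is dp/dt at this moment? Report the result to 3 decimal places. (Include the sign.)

Colonization term: c·p·(1−p) = 0.775×0.059×0.9410 = 0.04303.
Extinction term: e·p = 0.00336.
dp/dt = 0.04303 − 0.00336 = 0.03966.

0.040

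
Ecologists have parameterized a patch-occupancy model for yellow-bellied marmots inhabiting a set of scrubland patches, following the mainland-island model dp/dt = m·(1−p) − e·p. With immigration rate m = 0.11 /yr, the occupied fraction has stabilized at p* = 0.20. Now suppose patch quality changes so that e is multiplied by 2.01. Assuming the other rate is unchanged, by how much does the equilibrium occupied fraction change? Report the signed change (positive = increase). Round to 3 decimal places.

Balance m(1−p*) = e·p* gives e = m(1−p*)/p* = 0.11×0.80000/0.20000 = 0.44000.
New p* = m/(m+e) = 0.11000/(0.11000+0.88440) = 0.11062.
Δp* = 0.11062 − 0.20000 = -0.08938.

-0.089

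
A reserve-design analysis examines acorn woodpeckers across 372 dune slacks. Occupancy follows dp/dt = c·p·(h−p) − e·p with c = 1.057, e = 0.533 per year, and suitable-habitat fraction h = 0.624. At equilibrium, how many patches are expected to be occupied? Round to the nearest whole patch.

45

p* = h − e/c = 0.624 − 0.5043 = 0.1197.
Expected occupied patches = N × p* = 372 × 0.1197 = 44.54 ≈ 45.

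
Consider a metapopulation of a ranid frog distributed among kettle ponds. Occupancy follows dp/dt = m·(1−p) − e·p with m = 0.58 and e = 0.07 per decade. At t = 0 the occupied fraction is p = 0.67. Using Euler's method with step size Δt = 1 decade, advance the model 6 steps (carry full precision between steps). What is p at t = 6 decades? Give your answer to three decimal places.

0.892

Update rule: p ← p + [m·(1−p) − e·p]·Δt with Δt = 1.
t = 1: p = 0.67000 + (+0.14450) = 0.81450
t = 2: p = 0.81450 + (+0.05057) = 0.86508
t = 3: p = 0.86508 + (+0.01770) = 0.88278
t = 4: p = 0.88278 + (+0.00620) = 0.88897
t = 5: p = 0.88897 + (+0.00217) = 0.89114
t = 6: p = 0.89114 + (+0.00076) = 0.89190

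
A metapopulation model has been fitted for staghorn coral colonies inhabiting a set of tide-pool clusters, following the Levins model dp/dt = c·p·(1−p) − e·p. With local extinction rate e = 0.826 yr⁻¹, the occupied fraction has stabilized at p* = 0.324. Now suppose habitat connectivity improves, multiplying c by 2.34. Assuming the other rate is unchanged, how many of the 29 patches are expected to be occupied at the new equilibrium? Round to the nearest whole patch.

Balance c(1−p*) = e gives c = e/(1 − 0.32400) = 0.826/0.67600 = 1.22189.
New p* = 1 − e/c = 1 − 0.82600/2.85922 = 0.71111.
Expected occupied = 29 × 0.71111 = 20.62 ≈ 21.

21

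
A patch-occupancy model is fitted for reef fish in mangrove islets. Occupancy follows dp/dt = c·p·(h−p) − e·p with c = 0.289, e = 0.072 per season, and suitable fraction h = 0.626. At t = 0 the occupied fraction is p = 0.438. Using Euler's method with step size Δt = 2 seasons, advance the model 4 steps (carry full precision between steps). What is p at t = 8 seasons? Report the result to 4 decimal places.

0.3970

Update rule: p ← p + [c·p·(h−p) − e·p]·Δt with Δt = 2.
t = 2: p = 0.43800 + (-0.01548) = 0.42252
t = 4: p = 0.42252 + (-0.01115) = 0.41137
t = 6: p = 0.41137 + (-0.00820) = 0.40317
t = 8: p = 0.40317 + (-0.00613) = 0.39704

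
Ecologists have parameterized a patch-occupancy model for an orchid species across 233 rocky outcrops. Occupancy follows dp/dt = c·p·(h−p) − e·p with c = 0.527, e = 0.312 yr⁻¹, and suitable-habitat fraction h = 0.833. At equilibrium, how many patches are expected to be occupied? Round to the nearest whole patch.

p* = h − e/c = 0.833 − 0.5920 = 0.2410.
Expected occupied patches = N × p* = 233 × 0.2410 = 56.15 ≈ 56.

56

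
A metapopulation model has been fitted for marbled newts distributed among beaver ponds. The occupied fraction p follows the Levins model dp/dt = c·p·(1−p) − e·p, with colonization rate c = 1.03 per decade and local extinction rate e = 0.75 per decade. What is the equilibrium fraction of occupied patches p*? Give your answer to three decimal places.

0.272

At equilibrium, colonization balances extinction: c·p*·(1−p*) = e·p*.
So p* = 1 − e/c = 1 − 0.75/1.03 = 1 − 0.7282 = 0.2718.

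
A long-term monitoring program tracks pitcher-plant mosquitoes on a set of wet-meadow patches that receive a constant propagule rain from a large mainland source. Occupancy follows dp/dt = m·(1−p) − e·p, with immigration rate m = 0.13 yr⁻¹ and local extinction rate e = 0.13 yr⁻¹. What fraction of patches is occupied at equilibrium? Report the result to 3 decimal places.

0.500

Setting dp/dt = 0: m − m·p* = e·p*, so m = (m+e)·p*.
p* = m/(m+e) = 0.13/(0.13+0.13) = 0.13/0.2600 = 0.5000.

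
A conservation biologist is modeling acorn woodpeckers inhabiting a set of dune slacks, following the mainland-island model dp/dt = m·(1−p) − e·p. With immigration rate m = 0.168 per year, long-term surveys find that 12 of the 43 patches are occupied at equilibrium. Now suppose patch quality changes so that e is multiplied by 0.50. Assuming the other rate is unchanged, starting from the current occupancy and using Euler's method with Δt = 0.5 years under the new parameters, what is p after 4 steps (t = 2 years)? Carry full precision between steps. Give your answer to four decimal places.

0.3695

Observed p* = 12/43 = 0.27907.
Balance m(1−p*) = e·p* gives e = m(1−p*)/p* = 0.168×0.72093/0.27907 = 0.43400.
Starting from p₀ = 0.27907; update p ← p + (dp/dt)·Δt with the new parameters.
  1  |  dp/dt·Δt = +0.030279  |  p_1 = 0.309349
  2  |  dp/dt·Δt = +0.024450  |  p_2 = 0.333799
  3  |  dp/dt·Δt = +0.019744  |  p_3 = 0.353543
  4  |  dp/dt·Δt = +0.015943  |  p_4 = 0.369486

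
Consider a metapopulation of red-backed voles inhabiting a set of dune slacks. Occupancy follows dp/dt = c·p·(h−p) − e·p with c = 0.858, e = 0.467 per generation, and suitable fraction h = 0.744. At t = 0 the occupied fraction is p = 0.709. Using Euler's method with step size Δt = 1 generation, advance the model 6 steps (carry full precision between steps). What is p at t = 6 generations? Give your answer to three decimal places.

Update rule: p ← p + [c·p·(h−p) − e·p]·Δt with Δt = 1.
t = 1: p = 0.70900 + (-0.30981) = 0.39919
t = 2: p = 0.39919 + (-0.06832) = 0.33087
t = 3: p = 0.33087 + (-0.03723) = 0.29363
t = 4: p = 0.29363 + (-0.02366) = 0.26997
t = 5: p = 0.26997 + (-0.01627) = 0.25370
t = 6: p = 0.25370 + (-0.01175) = 0.24195

0.242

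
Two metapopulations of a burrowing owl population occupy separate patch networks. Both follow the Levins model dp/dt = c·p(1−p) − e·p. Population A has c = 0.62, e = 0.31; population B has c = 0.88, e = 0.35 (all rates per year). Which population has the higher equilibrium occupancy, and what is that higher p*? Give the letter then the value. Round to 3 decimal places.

B, 0.602

A: p*_A = 1 − 0.31/0.62 = 0.5000.
B: p*_B = 1 − 0.35/0.88 = 0.6023.
B is higher at 0.6023.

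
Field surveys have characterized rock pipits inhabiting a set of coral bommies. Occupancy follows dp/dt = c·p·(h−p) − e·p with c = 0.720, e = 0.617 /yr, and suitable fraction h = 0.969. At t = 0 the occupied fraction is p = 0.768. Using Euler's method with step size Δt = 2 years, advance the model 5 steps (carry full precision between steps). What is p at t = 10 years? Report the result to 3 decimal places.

Update rule: p ← p + [c·p·(h−p) − e·p]·Δt with Δt = 2.
t = 2: p = 0.76800 + (-0.72542) = 0.04258
t = 4: p = 0.04258 + (+0.00426) = 0.04684
t = 6: p = 0.04684 + (+0.00440) = 0.05124
t = 8: p = 0.05124 + (+0.00449) = 0.05572
t = 10: p = 0.05572 + (+0.00452) = 0.06024

0.060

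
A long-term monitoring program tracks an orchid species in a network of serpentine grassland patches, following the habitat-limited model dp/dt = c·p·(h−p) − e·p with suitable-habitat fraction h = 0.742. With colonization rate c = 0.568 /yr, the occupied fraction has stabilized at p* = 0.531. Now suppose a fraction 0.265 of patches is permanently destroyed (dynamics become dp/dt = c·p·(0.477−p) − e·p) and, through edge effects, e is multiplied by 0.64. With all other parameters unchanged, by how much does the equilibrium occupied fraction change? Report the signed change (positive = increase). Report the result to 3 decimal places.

Balance c(h−p*) = e gives e = 0.568×(0.742 − 0.53100) = 0.11985.
New p* = 0.477 − e/c = 0.477 − 0.07670/0.56800 = 0.34196.
Δp* = 0.34196 − 0.53100 = -0.18904.

-0.189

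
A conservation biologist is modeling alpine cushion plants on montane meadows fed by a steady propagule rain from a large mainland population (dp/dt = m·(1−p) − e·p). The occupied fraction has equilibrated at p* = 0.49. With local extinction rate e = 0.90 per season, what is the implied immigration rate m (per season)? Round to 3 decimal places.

At equilibrium m(1−p*) = e·p*, so m = e·p*/(1−p*).
m = 0.90 × 0.49 / 0.5100 = 0.4410/0.5100 = 0.8647.

0.865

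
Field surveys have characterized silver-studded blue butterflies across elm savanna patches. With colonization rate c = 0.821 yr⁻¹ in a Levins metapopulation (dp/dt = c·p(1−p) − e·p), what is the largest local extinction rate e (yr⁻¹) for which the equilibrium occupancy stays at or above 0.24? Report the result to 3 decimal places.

0.624

1 − e/c ≥ 0.24 ⇒ e ≤ c(1 − 0.24) = 0.821 × 0.7600.
e_max = 0.6240.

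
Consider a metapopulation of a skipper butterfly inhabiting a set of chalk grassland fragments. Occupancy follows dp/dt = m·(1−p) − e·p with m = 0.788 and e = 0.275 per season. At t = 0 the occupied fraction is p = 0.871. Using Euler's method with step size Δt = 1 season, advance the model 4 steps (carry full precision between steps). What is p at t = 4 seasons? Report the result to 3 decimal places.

0.741

Update rule: p ← p + [m·(1−p) − e·p]·Δt with Δt = 1.
step 1: Δp = -0.13787, p = 0.73313
step 2: Δp = +0.00869, p = 0.74181
step 3: Δp = -0.00055, p = 0.74127
step 4: Δp = +0.00003, p = 0.74130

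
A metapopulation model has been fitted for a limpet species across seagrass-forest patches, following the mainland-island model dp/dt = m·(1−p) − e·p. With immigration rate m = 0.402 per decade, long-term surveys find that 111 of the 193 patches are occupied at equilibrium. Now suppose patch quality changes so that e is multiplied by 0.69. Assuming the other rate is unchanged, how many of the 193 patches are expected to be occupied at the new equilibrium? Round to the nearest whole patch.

Observed p* = 111/193 = 0.57513.
Balance m(1−p*) = e·p* gives e = m(1−p*)/p* = 0.402×0.42487/0.57513 = 0.29697.
New p* = m/(m+e) = 0.40200/(0.40200+0.20491) = 0.66237.
Expected occupied = 193 × 0.66237 = 127.84 ≈ 128.

128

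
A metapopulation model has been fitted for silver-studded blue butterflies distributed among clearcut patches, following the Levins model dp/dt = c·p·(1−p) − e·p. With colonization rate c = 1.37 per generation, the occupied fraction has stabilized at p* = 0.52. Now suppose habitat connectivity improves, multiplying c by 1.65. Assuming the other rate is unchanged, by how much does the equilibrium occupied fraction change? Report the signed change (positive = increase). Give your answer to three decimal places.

0.189

Balance c(1−p*) = e gives e = 1.37×(1 − 0.52000) = 0.65760.
New p* = 1 − e/c = 1 − 0.65760/2.26050 = 0.70909.
Δp* = 0.70909 − 0.52000 = +0.18909.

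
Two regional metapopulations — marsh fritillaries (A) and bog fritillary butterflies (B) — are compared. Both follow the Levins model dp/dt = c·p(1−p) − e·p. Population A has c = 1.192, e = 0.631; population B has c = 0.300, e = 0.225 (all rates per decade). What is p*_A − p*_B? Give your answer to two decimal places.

0.22

A: p*_A = 1 − 0.631/1.192 = 0.4706.
B: p*_B = 1 − 0.225/0.300 = 0.2500.
p*_A − p*_B = 0.4706 − 0.2500 = 0.2206.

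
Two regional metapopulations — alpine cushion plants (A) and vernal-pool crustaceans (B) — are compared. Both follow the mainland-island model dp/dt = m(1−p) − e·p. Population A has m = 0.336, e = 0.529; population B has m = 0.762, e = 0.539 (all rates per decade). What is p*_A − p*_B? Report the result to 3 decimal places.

-0.197

A: p*_A = m/(m+e) = 0.336/0.8650 = 0.3884.
B: p*_B = 0.762/1.3010 = 0.5857.
p*_A − p*_B = 0.3884 − 0.5857 = -0.1973.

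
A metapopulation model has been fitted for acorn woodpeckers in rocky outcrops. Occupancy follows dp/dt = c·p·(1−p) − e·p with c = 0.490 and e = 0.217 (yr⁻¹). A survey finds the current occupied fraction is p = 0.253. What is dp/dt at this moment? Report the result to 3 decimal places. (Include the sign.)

Colonization term: c·p·(1−p) = 0.490×0.253×0.7470 = 0.09261.
Extinction term: e·p = 0.05490.
dp/dt = 0.09261 − 0.05490 = 0.03770.

0.038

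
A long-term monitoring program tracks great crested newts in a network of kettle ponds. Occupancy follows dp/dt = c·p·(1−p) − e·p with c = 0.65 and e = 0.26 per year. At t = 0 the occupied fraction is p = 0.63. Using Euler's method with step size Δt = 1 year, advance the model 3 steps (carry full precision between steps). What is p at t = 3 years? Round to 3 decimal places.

Update rule: p ← p + [c·p·(1−p) − e·p]·Δt with Δt = 1.
p: 0.63000 → 0.61772  (Δp = -0.01228)
p: 0.61772 → 0.61060  (Δp = -0.00711)
p: 0.61060 → 0.60639  (Δp = -0.00421)

0.606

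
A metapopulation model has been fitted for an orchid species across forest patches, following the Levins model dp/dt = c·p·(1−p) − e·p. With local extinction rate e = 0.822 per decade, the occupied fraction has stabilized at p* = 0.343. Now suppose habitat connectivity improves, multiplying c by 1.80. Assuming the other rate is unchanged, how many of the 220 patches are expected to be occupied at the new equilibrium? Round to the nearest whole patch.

Balance c(1−p*) = e gives c = e/(1 − 0.34300) = 0.822/0.65700 = 1.25114.
New p* = 1 − e/c = 1 − 0.82200/2.25205 = 0.63500.
Expected occupied = 220 × 0.63500 = 139.70 ≈ 140.

140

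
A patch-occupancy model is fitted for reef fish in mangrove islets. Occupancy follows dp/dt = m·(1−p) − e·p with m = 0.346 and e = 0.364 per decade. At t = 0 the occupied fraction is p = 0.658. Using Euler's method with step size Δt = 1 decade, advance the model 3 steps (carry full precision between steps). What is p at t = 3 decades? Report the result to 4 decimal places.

Update rule: p ← p + [m·(1−p) − e·p]·Δt with Δt = 1.
  1  |  dp/dt·Δt = -0.121180  |  p_1 = 0.536820
  2  |  dp/dt·Δt = -0.035142  |  p_2 = 0.501678
  3  |  dp/dt·Δt = -0.010191  |  p_3 = 0.491487

0.4915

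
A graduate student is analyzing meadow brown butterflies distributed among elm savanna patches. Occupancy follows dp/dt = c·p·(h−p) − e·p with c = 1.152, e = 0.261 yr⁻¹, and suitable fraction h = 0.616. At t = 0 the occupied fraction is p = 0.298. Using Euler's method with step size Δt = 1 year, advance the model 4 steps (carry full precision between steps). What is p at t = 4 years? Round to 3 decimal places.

0.377

Update rule: p ← p + [c·p·(h−p) − e·p]·Δt with Δt = 1.
t = 1: p = 0.29800 + (+0.03139) = 0.32939
t = 2: p = 0.32939 + (+0.02279) = 0.35218
t = 3: p = 0.35218 + (+0.01512) = 0.36729
t = 4: p = 0.36729 + (+0.00937) = 0.37666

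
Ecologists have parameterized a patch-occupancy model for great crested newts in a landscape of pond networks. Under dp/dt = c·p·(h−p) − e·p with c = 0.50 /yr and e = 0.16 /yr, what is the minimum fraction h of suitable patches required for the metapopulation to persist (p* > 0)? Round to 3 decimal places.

p* = h − e/c is positive only when h > e/c.
h_min = e/c = 0.16/0.50 = 0.3200.

0.320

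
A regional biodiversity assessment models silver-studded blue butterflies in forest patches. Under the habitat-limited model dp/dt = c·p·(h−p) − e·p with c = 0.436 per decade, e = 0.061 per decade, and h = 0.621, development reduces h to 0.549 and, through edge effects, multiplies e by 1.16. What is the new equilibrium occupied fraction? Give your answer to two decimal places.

Before: p* = h − e/c = 0.621 − 0.061/0.436 = 0.621 − 0.1399 = 0.4811.
After: c = 0.436, e = 0.07076, h = 0.549; p* = 0.549 − 0.07076/0.436 = 0.3867.

0.39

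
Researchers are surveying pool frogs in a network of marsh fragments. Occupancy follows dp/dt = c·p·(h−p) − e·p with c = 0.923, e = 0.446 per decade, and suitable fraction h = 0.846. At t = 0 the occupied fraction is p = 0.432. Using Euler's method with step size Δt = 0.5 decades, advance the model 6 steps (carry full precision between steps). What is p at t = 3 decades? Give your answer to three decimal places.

Update rule: p ← p + [c·p·(h−p) − e·p]·Δt with Δt = 0.5.
p: 0.43200 → 0.41820  (Δp = -0.01380)
p: 0.41820 → 0.40751  (Δp = -0.01069)
p: 0.40751 → 0.39910  (Δp = -0.00841)
p: 0.39910 → 0.39241  (Δp = -0.00669)
p: 0.39241 → 0.38705  (Δp = -0.00536)
p: 0.38705 → 0.38272  (Δp = -0.00433)

0.383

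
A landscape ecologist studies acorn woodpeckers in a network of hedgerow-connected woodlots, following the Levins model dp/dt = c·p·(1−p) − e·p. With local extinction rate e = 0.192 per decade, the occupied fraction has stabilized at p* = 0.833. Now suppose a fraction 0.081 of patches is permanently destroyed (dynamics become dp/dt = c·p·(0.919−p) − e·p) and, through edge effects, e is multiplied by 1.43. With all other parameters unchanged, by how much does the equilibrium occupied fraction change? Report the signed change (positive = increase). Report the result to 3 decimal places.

-0.153

Balance c(1−p*) = e gives c = e/(1 − 0.83300) = 0.192/0.16700 = 1.14970.
New p* = 0.919 − e/c = 0.919 − 0.27456/1.14970 = 0.68019.
Δp* = 0.68019 − 0.83300 = -0.15281.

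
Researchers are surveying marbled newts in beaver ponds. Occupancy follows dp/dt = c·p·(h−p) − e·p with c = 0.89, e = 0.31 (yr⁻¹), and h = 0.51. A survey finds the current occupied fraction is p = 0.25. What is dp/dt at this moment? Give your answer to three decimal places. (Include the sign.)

Colonization term: c·p·(h−p) = 0.89×0.25×0.2600 = 0.05785.
Extinction term: e·p = 0.07750.
dp/dt = 0.05785 − 0.07750 = -0.01965.

-0.020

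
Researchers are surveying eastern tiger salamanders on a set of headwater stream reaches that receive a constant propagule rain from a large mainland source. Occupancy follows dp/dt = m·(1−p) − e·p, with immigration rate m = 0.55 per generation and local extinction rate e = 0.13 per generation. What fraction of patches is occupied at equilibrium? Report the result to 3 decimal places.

At equilibrium the propagule rain into empty patches balances local extinction: m(1−p*) = e·p*.
p* = m/(m+e) = 0.55/(0.55+0.13) = 0.55/0.6800 = 0.8088.

0.809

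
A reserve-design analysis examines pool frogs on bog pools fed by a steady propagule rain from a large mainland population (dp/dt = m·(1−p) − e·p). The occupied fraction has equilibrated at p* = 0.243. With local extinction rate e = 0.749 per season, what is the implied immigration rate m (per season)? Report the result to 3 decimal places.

0.240

At equilibrium m(1−p*) = e·p*, so m = e·p*/(1−p*).
m = 0.749 × 0.243 / 0.7570 = 0.1820/0.7570 = 0.2404.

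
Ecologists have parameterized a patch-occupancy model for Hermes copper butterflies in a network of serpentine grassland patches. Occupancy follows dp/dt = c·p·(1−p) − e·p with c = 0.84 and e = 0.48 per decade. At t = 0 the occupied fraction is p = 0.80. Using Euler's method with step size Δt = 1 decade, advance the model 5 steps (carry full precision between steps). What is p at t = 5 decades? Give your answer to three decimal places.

Update rule: p ← p + [c·p·(1−p) − e·p]·Δt with Δt = 1.
t = 1: p = 0.80000 + (-0.24960) = 0.55040
t = 2: p = 0.55040 + (-0.05633) = 0.49407
t = 3: p = 0.49407 + (-0.02719) = 0.46689
t = 4: p = 0.46689 + (-0.01503) = 0.45186
t = 5: p = 0.45186 + (-0.00884) = 0.44302

0.443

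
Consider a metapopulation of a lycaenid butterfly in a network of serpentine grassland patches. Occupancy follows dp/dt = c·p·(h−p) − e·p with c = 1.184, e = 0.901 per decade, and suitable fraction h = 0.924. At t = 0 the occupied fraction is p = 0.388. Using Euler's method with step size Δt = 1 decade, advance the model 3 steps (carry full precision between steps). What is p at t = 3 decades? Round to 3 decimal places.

0.220

Update rule: p ← p + [c·p·(h−p) − e·p]·Δt with Δt = 1.
step 1: Δp = -0.10335, p = 0.28465
step 2: Δp = -0.04099, p = 0.24366
step 3: Δp = -0.02326, p = 0.22039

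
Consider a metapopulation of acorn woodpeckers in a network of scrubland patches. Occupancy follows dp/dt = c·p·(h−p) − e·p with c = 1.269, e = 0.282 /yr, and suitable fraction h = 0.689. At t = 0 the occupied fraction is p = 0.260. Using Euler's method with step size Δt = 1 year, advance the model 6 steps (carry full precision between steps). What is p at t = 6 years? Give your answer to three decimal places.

Update rule: p ← p + [c·p·(h−p) − e·p]·Δt with Δt = 1.
t = 1: p = 0.26000 + (+0.06822) = 0.32822
t = 2: p = 0.32822 + (+0.05771) = 0.38593
t = 3: p = 0.38593 + (+0.03959) = 0.42553
t = 4: p = 0.42553 + (+0.02228) = 0.44780
t = 5: p = 0.44780 + (+0.01078) = 0.45859
t = 6: p = 0.45859 + (+0.00477) = 0.46335

0.463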